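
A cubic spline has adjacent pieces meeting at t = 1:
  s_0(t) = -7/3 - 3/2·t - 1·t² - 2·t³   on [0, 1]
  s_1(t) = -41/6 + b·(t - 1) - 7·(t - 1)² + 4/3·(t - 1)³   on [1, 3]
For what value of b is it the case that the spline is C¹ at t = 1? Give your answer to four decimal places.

s_0'(t) = -3/2 - 2·t - 6·t², so s_0'(1) = -19/2. On the right, s_1'(1) = b, so b = -19/2.

-9.5000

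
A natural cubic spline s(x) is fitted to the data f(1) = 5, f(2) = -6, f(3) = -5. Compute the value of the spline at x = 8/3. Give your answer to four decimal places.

-6.2222

Put M_i = s'' at the i-th knot. Here h = (1, 1) and Δ = (-11, 1), so the interior equations h_(i-1)·M_(i-1) + 2(h_(i-1)+h_i)·M_i + h_i·M_(i+1) = 6(Δ_i − Δ_(i-1)) read
  1·M_0 + 4·M_1 + 1·M_2 = 6(Δ_1 - Δ_0) = 72
Natural end conditions: M_0 = M_2 = 0.
Solving the tridiagonal system: M_0 = 0, M_1 = 18, M_2 = 0.
On [2, 3], s(x) = -6 - 5·(x - 2) + 9·(x - 2)² - 3·(x - 2)³.
With (x - 2) = 2/3: s(8/3) = -56/9.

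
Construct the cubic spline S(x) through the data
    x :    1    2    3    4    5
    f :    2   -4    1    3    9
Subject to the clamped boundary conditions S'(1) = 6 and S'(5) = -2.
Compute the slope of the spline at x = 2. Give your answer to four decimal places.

-3.4464

Put σ_i = S'' at the i-th knot. Here h = (1, 1, 1, 1) and Δ = (-6, 5, 2, 6), so the interior equations h_(i-1)·σ_(i-1) + 2(h_(i-1)+h_i)·σ_i + h_i·σ_(i+1) = 6(Δ_i − Δ_(i-1)) read
  1·σ_0 + 4·σ_1 + 1·σ_2 = 6(Δ_1 - Δ_0) = 66
  1·σ_1 + 4·σ_2 + 1·σ_3 = 6(Δ_2 - Δ_1) = -18
  1·σ_2 + 4·σ_3 + 1·σ_4 = 6(Δ_3 - Δ_2) = 24
Clamped end conditions give two more equations: 2h_0·σ_0 + h_0·σ_1 = 6(Δ_0 - S'(1)) = -72 and h_3·σ_3 + 2h_3·σ_4 = 6(S'(5) - Δ_3) = -48.
Forward elimination and back-substitution give σ_0 = -1487/28, σ_1 = 479/14, σ_2 = -71/4, σ_3 = 263/14, σ_4 = -935/28.
On [2, 3], S'(x) = b_1 + 2c_1·(x - 2) + 3d_1·(x - 2)² with b_1 = Δ_1 - h_1(2σ_1 + σ_2)/6 = -193/56, c_1 = σ_1/2 = 479/28, d_1 = (σ_2 - σ_1)/(6h_1) = -485/56. So S'(2) = -193/56.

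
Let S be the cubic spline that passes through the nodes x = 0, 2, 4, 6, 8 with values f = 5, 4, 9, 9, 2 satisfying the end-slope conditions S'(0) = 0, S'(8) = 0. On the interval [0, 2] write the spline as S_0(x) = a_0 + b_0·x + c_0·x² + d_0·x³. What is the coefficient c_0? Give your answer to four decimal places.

-1.1920

Write M_i for S''(x_i). With h_i = 2, 2, 2, 2 and divided differences Δ_i = -1/2, 5/2, 0, -7/2, the continuity of S' gives the tridiagonal system
  2·M_0 + 8·M_1 + 2·M_2 = 6(Δ_1 - Δ_0) = 18
  2·M_1 + 8·M_2 + 2·M_3 = 6(Δ_2 - Δ_1) = -15
  2·M_2 + 8·M_3 + 2·M_4 = 6(Δ_3 - Δ_2) = -21
Clamped end conditions give two more equations: 2h_0·M_0 + h_0·M_1 = 6(Δ_0 - S'(0)) = -3 and h_3·M_3 + 2h_3·M_4 = 6(S'(8) - Δ_3) = 21.
Hence M_0 = -267/112, M_1 = 183/56, M_2 = -27/16, M_3 = -225/56, M_4 = 813/112.
On [0, 2], with S_0(x) = a_0 + b_0·x + c_0·x² + d_0·x³: c_0 = M_0/2 = -267/224, d_0 = (M_1 - M_0)/(6h_0) = 211/448, b_0 = Δ_0 - h_0(2M_0 + M_1)/6 = 0.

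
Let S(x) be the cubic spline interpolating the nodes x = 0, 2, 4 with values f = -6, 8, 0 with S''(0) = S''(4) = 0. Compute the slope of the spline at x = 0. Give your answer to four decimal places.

9.7500

Write m_i for S''(x_i). With h_i = 2, 2 and divided differences Δ_i = 7, -4, the continuity of S' gives the tridiagonal system
  2·m_0 + 8·m_1 + 2·m_2 = 6(Δ_1 - Δ_0) = -66
Natural end conditions: m_0 = m_2 = 0.
Forward elimination and back-substitution give m_0 = 0, m_1 = -33/4, m_2 = 0.
On [0, 2], S'(x) = b_0 + 2c_0·x + 3d_0·x² with b_0 = Δ_0 - h_0(2m_0 + m_1)/6 = 39/4, c_0 = m_0/2 = 0, d_0 = (m_1 - m_0)/(6h_0) = -11/16. So S'(0) = 39/4.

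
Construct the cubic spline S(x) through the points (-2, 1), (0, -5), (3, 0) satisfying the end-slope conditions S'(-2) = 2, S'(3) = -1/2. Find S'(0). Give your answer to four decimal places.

-2.2000

Put σ_i = S'' at the i-th knot. Here h = (2, 3) and Δ = (-3, 5/3), so the interior equations h_(i-1)·σ_(i-1) + 2(h_(i-1)+h_i)·σ_i + h_i·σ_(i+1) = 6(Δ_i − Δ_(i-1)) read
  2·σ_0 + 10·σ_1 + 3·σ_2 = 6(Δ_1 - Δ_0) = 28
Clamped end conditions give two more equations: 2h_0·σ_0 + h_0·σ_1 = 6(Δ_0 - S'(-2)) = -30 and h_1·σ_1 + 2h_1·σ_2 = 6(S'(3) - Δ_1) = -13.
Solving: σ_0 = -54/5, σ_1 = 33/5, σ_2 = -82/15.
On [0, 3], S'(x) = b_1 + 2c_1·x + 3d_1·x² with b_1 = Δ_1 - h_1(2σ_1 + σ_2)/6 = -11/5, c_1 = σ_1/2 = 33/10, d_1 = (σ_2 - σ_1)/(6h_1) = -181/270. So S'(0) = -11/5.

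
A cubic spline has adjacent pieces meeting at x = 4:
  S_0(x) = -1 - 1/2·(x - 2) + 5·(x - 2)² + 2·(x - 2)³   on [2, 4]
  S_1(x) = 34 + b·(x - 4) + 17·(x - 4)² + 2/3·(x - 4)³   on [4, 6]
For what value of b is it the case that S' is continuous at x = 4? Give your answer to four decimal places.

43.5000

S_0'(x) = -1/2 + 10·(x - 2) + 6·(x - 2)², so S_0'(4) = 87/2. On the right, S_1'(4) = b, so b = 87/2.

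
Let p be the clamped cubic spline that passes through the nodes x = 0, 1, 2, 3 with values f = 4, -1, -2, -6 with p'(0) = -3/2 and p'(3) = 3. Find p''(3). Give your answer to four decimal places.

28.6000

Let M_i = p''(x_i). Step sizes h_i = 1, 1, 1; slopes of the chords Δ_i = (y_(i+1) - y_i)/h_i = -5, -1, -4.
  1·M_0 + 4·M_1 + 1·M_2 = 6(Δ_1 - Δ_0) = 24
  1·M_1 + 4·M_2 + 1·M_3 = 6(Δ_2 - Δ_1) = -18
Clamped end conditions give two more equations: 2h_0·M_0 + h_0·M_1 = 6(Δ_0 - p'(0)) = -21 and h_2·M_2 + 2h_2·M_3 = 6(p'(3) - Δ_2) = 42.
Solving the tridiagonal system: M_0 = -88/5, M_1 = 71/5, M_2 = -76/5, M_3 = 143/5.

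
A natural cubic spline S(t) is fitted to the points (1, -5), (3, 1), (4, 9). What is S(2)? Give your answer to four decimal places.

Write σ_i for S''(x_i). With h_i = 2, 1 and divided differences Δ_i = 3, 8, the continuity of S' gives the tridiagonal system
  2·σ_0 + 6·σ_1 + 1·σ_2 = 6(Δ_1 - Δ_0) = 30
Natural end conditions: σ_0 = σ_2 = 0.
Solving the tridiagonal system: σ_0 = 0, σ_1 = 5, σ_2 = 0.
On [1, 3], S(t) = -5 + 4/3·(t - 1) + 0·(t - 1)² + 5/12·(t - 1)³.
With (t - 1) = 1: S(2) = -13/4.

-3.2500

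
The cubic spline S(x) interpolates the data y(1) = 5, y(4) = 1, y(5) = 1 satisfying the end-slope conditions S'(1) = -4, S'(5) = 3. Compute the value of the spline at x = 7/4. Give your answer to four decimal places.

2.8457

Write M_i for S''(x_i). With h_i = 3, 1 and divided differences Δ_i = -4/3, 0, the continuity of S' gives the tridiagonal system
  3·M_0 + 8·M_1 + 1·M_2 = 6(Δ_1 - Δ_0) = 8
Clamped end conditions give two more equations: 2h_0·M_0 + h_0·M_1 = 6(Δ_0 - S'(1)) = 16 and h_1·M_1 + 2h_1·M_2 = 6(S'(5) - Δ_1) = 18.
Forward elimination and back-substitution give M_0 = 41/12, M_1 = -3/2, M_2 = 39/4.
On [1, 4], S(x) = 5 - 4·(x - 1) + 41/24·(x - 1)² - 59/216·(x - 1)³.
With (x - 1) = 3/4: S(7/4) = 1457/512.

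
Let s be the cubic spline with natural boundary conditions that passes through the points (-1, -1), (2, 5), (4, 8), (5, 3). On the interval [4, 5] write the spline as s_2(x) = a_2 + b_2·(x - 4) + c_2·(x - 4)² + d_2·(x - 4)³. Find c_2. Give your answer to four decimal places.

Let m_i = s''(x_i). Step sizes h_i = 3, 2, 1; slopes of the chords Δ_i = (y_(i+1) - y_i)/h_i = 2, 3/2, -5.
  3·m_0 + 10·m_1 + 2·m_2 = 6(Δ_1 - Δ_0) = -3
  2·m_1 + 6·m_2 + 1·m_3 = 6(Δ_2 - Δ_1) = -39
Natural end conditions: m_0 = m_3 = 0.
Hence m_0 = 0, m_1 = 15/14, m_2 = -48/7, m_3 = 0.
On [4, 5], with s_2(x) = a_2 + b_2·(x - 4) + c_2·(x - 4)² + d_2·(x - 4)³: c_2 = m_2/2 = -24/7, d_2 = (m_3 - m_2)/(6h_2) = 8/7, b_2 = Δ_2 - h_2(2m_2 + m_3)/6 = -19/7.

-3.4286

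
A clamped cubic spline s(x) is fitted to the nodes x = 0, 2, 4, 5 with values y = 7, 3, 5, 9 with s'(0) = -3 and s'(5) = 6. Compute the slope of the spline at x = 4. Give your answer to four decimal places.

2.6087

Let σ_i = s''(x_i). Step sizes h_i = 2, 2, 1; slopes of the chords Δ_i = (y_(i+1) - y_i)/h_i = -2, 1, 4.
  2·σ_0 + 8·σ_1 + 2·σ_2 = 6(Δ_1 - Δ_0) = 18
  2·σ_1 + 6·σ_2 + 1·σ_3 = 6(Δ_2 - Δ_1) = 18
Clamped end conditions give two more equations: 2h_0·σ_0 + h_0·σ_1 = 6(Δ_0 - s'(0)) = 6 and h_2·σ_2 + 2h_2·σ_3 = 6(s'(5) - Δ_2) = 12.
Hence σ_0 = 15/23, σ_1 = 39/23, σ_2 = 36/23, σ_3 = 120/23.
On [4, 5], s'(x) = b_2 + 2c_2·(x - 4) + 3d_2·(x - 4)² with b_2 = Δ_2 - h_2(2σ_2 + σ_3)/6 = 60/23, c_2 = σ_2/2 = 18/23, d_2 = (σ_3 - σ_2)/(6h_2) = 14/23. So s'(4) = 60/23.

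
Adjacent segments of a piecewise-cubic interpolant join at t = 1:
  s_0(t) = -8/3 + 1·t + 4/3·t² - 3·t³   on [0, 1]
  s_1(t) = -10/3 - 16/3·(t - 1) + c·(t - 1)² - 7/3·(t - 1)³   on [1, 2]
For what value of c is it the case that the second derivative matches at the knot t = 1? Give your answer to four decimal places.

-7.6667

s_0''(t) = 8/3 - 18·t, so s_0''(1) = -46/3. On the right, s_1''(1) = 2c, so c = -23/3.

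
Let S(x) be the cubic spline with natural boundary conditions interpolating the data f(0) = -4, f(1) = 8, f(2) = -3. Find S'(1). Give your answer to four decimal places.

0.5000

Put σ_i = S'' at the i-th knot. Here h = (1, 1) and Δ = (12, -11), so the interior equations h_(i-1)·σ_(i-1) + 2(h_(i-1)+h_i)·σ_i + h_i·σ_(i+1) = 6(Δ_i − Δ_(i-1)) read
  1·σ_0 + 4·σ_1 + 1·σ_2 = 6(Δ_1 - Δ_0) = -138
Natural end conditions: σ_0 = σ_2 = 0.
Forward elimination and back-substitution give σ_0 = 0, σ_1 = -69/2, σ_2 = 0.
On [1, 2], S'(x) = b_1 + 2c_1·(x - 1) + 3d_1·(x - 1)² with b_1 = Δ_1 - h_1(2σ_1 + σ_2)/6 = 1/2, c_1 = σ_1/2 = -69/4, d_1 = (σ_2 - σ_1)/(6h_1) = 23/4. So S'(1) = 1/2.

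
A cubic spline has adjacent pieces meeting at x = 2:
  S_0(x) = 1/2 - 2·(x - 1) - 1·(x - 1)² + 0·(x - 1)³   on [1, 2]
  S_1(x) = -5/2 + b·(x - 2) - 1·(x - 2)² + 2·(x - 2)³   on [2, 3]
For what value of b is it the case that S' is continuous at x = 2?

S_0'(x) = -2 - 2·(x - 1) + 0·(x - 1)², so S_0'(2) = -4. On the right, S_1'(2) = b, so b = -4.

-4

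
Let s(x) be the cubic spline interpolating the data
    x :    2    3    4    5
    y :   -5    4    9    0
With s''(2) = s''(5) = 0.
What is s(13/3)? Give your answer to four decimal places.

7.2840

Put m_i = s'' at the i-th knot. Here h = (1, 1, 1) and Δ = (9, 5, -9), so the interior equations h_(i-1)·m_(i-1) + 2(h_(i-1)+h_i)·m_i + h_i·m_(i+1) = 6(Δ_i − Δ_(i-1)) read
  1·m_0 + 4·m_1 + 1·m_2 = 6(Δ_1 - Δ_0) = -24
  1·m_1 + 4·m_2 + 1·m_3 = 6(Δ_2 - Δ_1) = -84
Natural end conditions: m_0 = m_3 = 0.
Hence m_0 = 0, m_1 = -4/5, m_2 = -104/5, m_3 = 0.
On [4, 5], s(x) = 9 - 31/15·(x - 4) - 52/5·(x - 4)² + 52/15·(x - 4)³.
With (x - 4) = 1/3: s(13/3) = 590/81.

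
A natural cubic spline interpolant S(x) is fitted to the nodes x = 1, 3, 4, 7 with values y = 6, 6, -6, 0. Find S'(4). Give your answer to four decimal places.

-10.2553

Write M_i for S''(x_i). With h_i = 2, 1, 3 and divided differences Δ_i = 0, -12, 2, the continuity of S' gives the tridiagonal system
  2·M_0 + 6·M_1 + 1·M_2 = 6(Δ_1 - Δ_0) = -72
  1·M_1 + 8·M_2 + 3·M_3 = 6(Δ_2 - Δ_1) = 84
Natural end conditions: M_0 = M_3 = 0.
Hence M_0 = 0, M_1 = -660/47, M_2 = 576/47, M_3 = 0.
On [4, 7], S'(x) = b_2 + 2c_2·(x - 4) + 3d_2·(x - 4)² with b_2 = Δ_2 - h_2(2M_2 + M_3)/6 = -482/47, c_2 = M_2/2 = 288/47, d_2 = (M_3 - M_2)/(6h_2) = -32/47. So S'(4) = -482/47.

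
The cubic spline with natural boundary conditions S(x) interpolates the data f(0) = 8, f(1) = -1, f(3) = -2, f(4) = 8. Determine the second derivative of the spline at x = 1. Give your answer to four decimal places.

Write m_i for S''(x_i). With h_i = 1, 2, 1 and divided differences Δ_i = -9, -1/2, 10, the continuity of S' gives the tridiagonal system
  1·m_0 + 6·m_1 + 2·m_2 = 6(Δ_1 - Δ_0) = 51
  2·m_1 + 6·m_2 + 1·m_3 = 6(Δ_2 - Δ_1) = 63
Natural end conditions: m_0 = m_3 = 0.
Forward elimination and back-substitution give m_0 = 0, m_1 = 45/8, m_2 = 69/8, m_3 = 0.

5.6250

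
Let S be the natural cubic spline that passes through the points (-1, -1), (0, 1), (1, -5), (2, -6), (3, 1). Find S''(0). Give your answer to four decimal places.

-14.1429

Put M_i = S'' at the i-th knot. Here h = (1, 1, 1, 1) and Δ = (2, -6, -1, 7), so the interior equations h_(i-1)·M_(i-1) + 2(h_(i-1)+h_i)·M_i + h_i·M_(i+1) = 6(Δ_i − Δ_(i-1)) read
  1·M_0 + 4·M_1 + 1·M_2 = 6(Δ_1 - Δ_0) = -48
  1·M_1 + 4·M_2 + 1·M_3 = 6(Δ_2 - Δ_1) = 30
  1·M_2 + 4·M_3 + 1·M_4 = 6(Δ_3 - Δ_2) = 48
Natural end conditions: M_0 = M_4 = 0.
Hence M_0 = 0, M_1 = -99/7, M_2 = 60/7, M_3 = 69/7, M_4 = 0.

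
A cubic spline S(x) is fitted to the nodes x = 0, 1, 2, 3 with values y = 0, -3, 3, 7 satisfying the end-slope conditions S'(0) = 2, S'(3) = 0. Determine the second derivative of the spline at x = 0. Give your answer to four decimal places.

With m_i denoting the second derivative at x_i, h_i = 1, 1, 1, and Δ_i = (y_(i+1) − y_i)/h_i = -3, 6, 4:
  1·m_0 + 4·m_1 + 1·m_2 = 6(Δ_1 - Δ_0) = 54
  1·m_1 + 4·m_2 + 1·m_3 = 6(Δ_2 - Δ_1) = -12
Clamped end conditions give two more equations: 2h_0·m_0 + h_0·m_1 = 6(Δ_0 - S'(0)) = -30 and h_2·m_2 + 2h_2·m_3 = 6(S'(3) - Δ_2) = -24.
Hence m_0 = -386/15, m_1 = 322/15, m_2 = -92/15, m_3 = -134/15.

-25.7333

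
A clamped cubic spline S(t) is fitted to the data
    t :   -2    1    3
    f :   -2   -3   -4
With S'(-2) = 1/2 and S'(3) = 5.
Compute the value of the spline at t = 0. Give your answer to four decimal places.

Write M_i for S''(x_i). With h_i = 3, 2 and divided differences Δ_i = -1/3, -1/2, the continuity of S' gives the tridiagonal system
  3·M_0 + 10·M_1 + 2·M_2 = 6(Δ_1 - Δ_0) = -1
Clamped end conditions give two more equations: 2h_0·M_0 + h_0·M_1 = 6(Δ_0 - S'(-2)) = -5 and h_1·M_1 + 2h_1·M_2 = 6(S'(3) - Δ_1) = 33.
Forward elimination and back-substitution give M_0 = 1/6, M_1 = -2, M_2 = 37/4.
On [-2, 1], S(t) = -2 + 1/2·(t + 2) + 1/12·(t + 2)² - 13/108·(t + 2)³.
With (t + 2) = 2: S(0) = -44/27.

-1.6296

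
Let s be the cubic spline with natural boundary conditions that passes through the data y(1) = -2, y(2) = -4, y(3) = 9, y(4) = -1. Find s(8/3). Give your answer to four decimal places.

Let M_i = s''(x_i). Step sizes h_i = 1, 1, 1; slopes of the chords Δ_i = (y_(i+1) - y_i)/h_i = -2, 13, -10.
  1·M_0 + 4·M_1 + 1·M_2 = 6(Δ_1 - Δ_0) = 90
  1·M_1 + 4·M_2 + 1·M_3 = 6(Δ_2 - Δ_1) = -138
Natural end conditions: M_0 = M_3 = 0.
Solving: M_0 = 0, M_1 = 166/5, M_2 = -214/5, M_3 = 0.
On [2, 3], s(x) = -4 + 136/15·(x - 2) + 83/5·(x - 2)² - 38/3·(x - 2)³.
With (x - 2) = 2/3: s(8/3) = 2296/405.

5.6691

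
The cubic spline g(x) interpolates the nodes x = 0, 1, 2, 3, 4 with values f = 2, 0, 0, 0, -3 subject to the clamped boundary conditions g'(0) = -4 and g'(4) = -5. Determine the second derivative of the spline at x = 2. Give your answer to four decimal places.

Put M_i = g'' at the i-th knot. Here h = (1, 1, 1, 1) and Δ = (-2, 0, 0, -3), so the interior equations h_(i-1)·M_(i-1) + 2(h_(i-1)+h_i)·M_i + h_i·M_(i+1) = 6(Δ_i − Δ_(i-1)) read
  1·M_0 + 4·M_1 + 1·M_2 = 6(Δ_1 - Δ_0) = 12
  1·M_1 + 4·M_2 + 1·M_3 = 6(Δ_2 - Δ_1) = 0
  1·M_2 + 4·M_3 + 1·M_4 = 6(Δ_3 - Δ_2) = -18
Clamped end conditions give two more equations: 2h_0·M_0 + h_0·M_1 = 6(Δ_0 - g'(0)) = 12 and h_3·M_3 + 2h_3·M_4 = 6(g'(4) - Δ_3) = -12.
Solving the tridiagonal system: M_0 = 73/14, M_1 = 11/7, M_2 = 1/2, M_3 = -25/7, M_4 = -59/14.

0.5000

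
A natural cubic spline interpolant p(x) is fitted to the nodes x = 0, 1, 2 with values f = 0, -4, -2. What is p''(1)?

Write M_i for p''(x_i). With h_i = 1, 1 and divided differences Δ_i = -4, 2, the continuity of p' gives the tridiagonal system
  1·M_0 + 4·M_1 + 1·M_2 = 6(Δ_1 - Δ_0) = 36
Natural end conditions: M_0 = M_2 = 0.
Solving the tridiagonal system: M_0 = 0, M_1 = 9, M_2 = 0.

9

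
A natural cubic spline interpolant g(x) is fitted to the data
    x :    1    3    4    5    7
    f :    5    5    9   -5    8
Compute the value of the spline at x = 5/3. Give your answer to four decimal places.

3.0202

With m_i denoting the second derivative at x_i, h_i = 2, 1, 1, 2, and Δ_i = (y_(i+1) − y_i)/h_i = 0, 4, -14, 13/2:
  2·m_0 + 6·m_1 + 1·m_2 = 6(Δ_1 - Δ_0) = 24
  1·m_1 + 4·m_2 + 1·m_3 = 6(Δ_2 - Δ_1) = -108
  1·m_2 + 6·m_3 + 2·m_4 = 6(Δ_3 - Δ_2) = 123
Natural end conditions: m_0 = m_4 = 0.
Solving: m_0 = 0, m_1 = 441/44, m_2 = -795/22, m_3 = 1167/44, m_4 = 0.
On [1, 3], g(x) = 5 - 147/44·(x - 1) + 0·(x - 1)² + 147/176·(x - 1)³.
With (x - 1) = 2/3: g(5/3) = 299/99.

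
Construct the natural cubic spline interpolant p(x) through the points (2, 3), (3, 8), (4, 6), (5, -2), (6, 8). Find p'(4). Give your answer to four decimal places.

-8.1250

With m_i denoting the second derivative at x_i, h_i = 1, 1, 1, 1, and Δ_i = (y_(i+1) − y_i)/h_i = 5, -2, -8, 10:
  1·m_0 + 4·m_1 + 1·m_2 = 6(Δ_1 - Δ_0) = -42
  1·m_1 + 4·m_2 + 1·m_3 = 6(Δ_2 - Δ_1) = -36
  1·m_2 + 4·m_3 + 1·m_4 = 6(Δ_3 - Δ_2) = 108
Natural end conditions: m_0 = m_4 = 0.
Solving: m_0 = 0, m_1 = -27/4, m_2 = -15, m_3 = 123/4, m_4 = 0.
On [4, 5], p'(x) = b_2 + 2c_2·(x - 4) + 3d_2·(x - 4)² with b_2 = Δ_2 - h_2(2m_2 + m_3)/6 = -65/8, c_2 = m_2/2 = -15/2, d_2 = (m_3 - m_2)/(6h_2) = 61/8. So p'(4) = -65/8.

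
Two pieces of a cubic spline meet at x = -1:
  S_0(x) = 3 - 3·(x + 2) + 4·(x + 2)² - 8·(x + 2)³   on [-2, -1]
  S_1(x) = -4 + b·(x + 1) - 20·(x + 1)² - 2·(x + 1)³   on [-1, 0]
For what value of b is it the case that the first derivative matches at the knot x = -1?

-19

S_0'(x) = -3 + 8·(x + 2) - 24·(x + 2)², so S_0'(-1) = -19. On the right, S_1'(-1) = b, so b = -19.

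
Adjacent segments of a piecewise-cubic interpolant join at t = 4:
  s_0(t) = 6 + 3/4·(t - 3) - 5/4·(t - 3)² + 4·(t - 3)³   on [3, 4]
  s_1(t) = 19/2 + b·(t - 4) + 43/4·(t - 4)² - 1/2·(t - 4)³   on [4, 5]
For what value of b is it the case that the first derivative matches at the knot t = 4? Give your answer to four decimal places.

10.2500

s_0'(t) = 3/4 - 5/2·(t - 3) + 12·(t - 3)², so s_0'(4) = 41/4. On the right, s_1'(4) = b, so b = 41/4.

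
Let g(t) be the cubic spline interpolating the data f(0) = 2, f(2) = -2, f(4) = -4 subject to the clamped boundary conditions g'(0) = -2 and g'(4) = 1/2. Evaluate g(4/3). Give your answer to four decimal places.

Put σ_i = g'' at the i-th knot. Here h = (2, 2) and Δ = (-2, -1), so the interior equations h_(i-1)·σ_(i-1) + 2(h_(i-1)+h_i)·σ_i + h_i·σ_(i+1) = 6(Δ_i − Δ_(i-1)) read
  2·σ_0 + 8·σ_1 + 2·σ_2 = 6(Δ_1 - Δ_0) = 6
Clamped end conditions give two more equations: 2h_0·σ_0 + h_0·σ_1 = 6(Δ_0 - g'(0)) = 0 and h_1·σ_1 + 2h_1·σ_2 = 6(g'(4) - Δ_1) = 9.
Hence σ_0 = -1/8, σ_1 = 1/4, σ_2 = 17/8.
On [0, 2], g(t) = 2 - 2·t - 1/16·t² + 1/32·t³.
With t = 4/3: g(4/3) = -19/27.

-0.7037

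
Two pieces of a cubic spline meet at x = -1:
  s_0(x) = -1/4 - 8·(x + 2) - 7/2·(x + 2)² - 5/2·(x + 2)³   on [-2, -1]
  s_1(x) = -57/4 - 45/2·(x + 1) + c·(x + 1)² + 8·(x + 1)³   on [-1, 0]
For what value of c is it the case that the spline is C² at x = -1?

s_0''(x) = -7 - 15·(x + 2), so s_0''(-1) = -22. On the right, s_1''(-1) = 2c, so c = -11.

-11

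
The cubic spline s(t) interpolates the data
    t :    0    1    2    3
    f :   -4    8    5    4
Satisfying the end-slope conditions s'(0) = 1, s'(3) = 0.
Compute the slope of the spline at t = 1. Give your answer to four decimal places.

7.7333

Let σ_i = s''(x_i). Step sizes h_i = 1, 1, 1; slopes of the chords Δ_i = (y_(i+1) - y_i)/h_i = 12, -3, -1.
  1·σ_0 + 4·σ_1 + 1·σ_2 = 6(Δ_1 - Δ_0) = -90
  1·σ_1 + 4·σ_2 + 1·σ_3 = 6(Δ_2 - Δ_1) = 12
Clamped end conditions give two more equations: 2h_0·σ_0 + h_0·σ_1 = 6(Δ_0 - s'(0)) = 66 and h_2·σ_2 + 2h_2·σ_3 = 6(s'(3) - Δ_2) = 6.
Solving: σ_0 = 788/15, σ_1 = -586/15, σ_2 = 206/15, σ_3 = -58/15.
On [1, 2], s'(t) = b_1 + 2c_1·(t - 1) + 3d_1·(t - 1)² with b_1 = Δ_1 - h_1(2σ_1 + σ_2)/6 = 116/15, c_1 = σ_1/2 = -293/15, d_1 = (σ_2 - σ_1)/(6h_1) = 44/5. So s'(1) = 116/15.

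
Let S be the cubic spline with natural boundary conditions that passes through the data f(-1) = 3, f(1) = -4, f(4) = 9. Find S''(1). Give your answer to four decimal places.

With M_i denoting the second derivative at x_i, h_i = 2, 3, and Δ_i = (y_(i+1) − y_i)/h_i = -7/2, 13/3:
  2·M_0 + 10·M_1 + 3·M_2 = 6(Δ_1 - Δ_0) = 47
Natural end conditions: M_0 = M_2 = 0.
Solving: M_0 = 0, M_1 = 47/10, M_2 = 0.

4.7000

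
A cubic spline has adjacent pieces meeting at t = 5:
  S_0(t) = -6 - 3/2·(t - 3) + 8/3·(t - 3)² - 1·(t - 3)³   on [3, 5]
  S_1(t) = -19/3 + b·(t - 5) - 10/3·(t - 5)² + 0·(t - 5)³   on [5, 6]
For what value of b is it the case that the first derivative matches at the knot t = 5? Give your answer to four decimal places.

-2.8333

S_0'(t) = -3/2 + 16/3·(t - 3) - 3·(t - 3)², so S_0'(5) = -17/6. On the right, S_1'(5) = b, so b = -17/6.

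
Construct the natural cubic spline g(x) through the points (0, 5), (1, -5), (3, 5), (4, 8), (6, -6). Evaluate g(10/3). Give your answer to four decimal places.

Put M_i = g'' at the i-th knot. Here h = (1, 2, 1, 2) and Δ = (-10, 5, 3, -7), so the interior equations h_(i-1)·M_(i-1) + 2(h_(i-1)+h_i)·M_i + h_i·M_(i+1) = 6(Δ_i − Δ_(i-1)) read
  1·M_0 + 6·M_1 + 2·M_2 = 6(Δ_1 - Δ_0) = 90
  2·M_1 + 6·M_2 + 1·M_3 = 6(Δ_2 - Δ_1) = -12
  1·M_2 + 6·M_3 + 2·M_4 = 6(Δ_3 - Δ_2) = -60
Natural end conditions: M_0 = M_4 = 0.
Solving: M_0 = 0, M_1 = 529/31, M_2 = -192/31, M_3 = -278/31, M_4 = 0.
On [3, 4], g(x) = 5 + 610/93·(x - 3) - 96/31·(x - 3)² - 43/93·(x - 3)³.
With (x - 3) = 1/3: g(10/3) = 17138/2511.

6.8252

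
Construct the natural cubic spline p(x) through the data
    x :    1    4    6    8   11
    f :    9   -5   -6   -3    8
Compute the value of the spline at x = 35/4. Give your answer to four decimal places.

Let σ_i = p''(x_i). Step sizes h_i = 3, 2, 2, 3; slopes of the chords Δ_i = (y_(i+1) - y_i)/h_i = -14/3, -1/2, 3/2, 11/3.
  3·σ_0 + 10·σ_1 + 2·σ_2 = 6(Δ_1 - Δ_0) = 25
  2·σ_1 + 8·σ_2 + 2·σ_3 = 6(Δ_2 - Δ_1) = 12
  2·σ_2 + 10·σ_3 + 3·σ_4 = 6(Δ_3 - Δ_2) = 13
Natural end conditions: σ_0 = σ_4 = 0.
Forward elimination and back-substitution give σ_0 = 0, σ_1 = 107/45, σ_2 = 11/18, σ_3 = 53/45, σ_4 = 0.
On [8, 11], p(x) = -3 + 112/45·(x - 8) + 53/90·(x - 8)² - 53/810·(x - 8)³.
With (x - 8) = 3/4: p(35/4) = -531/640.

-0.8297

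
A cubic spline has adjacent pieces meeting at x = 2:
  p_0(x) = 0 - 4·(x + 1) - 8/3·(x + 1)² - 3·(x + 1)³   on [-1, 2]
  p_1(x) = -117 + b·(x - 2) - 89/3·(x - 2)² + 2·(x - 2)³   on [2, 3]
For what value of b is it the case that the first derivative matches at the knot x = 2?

p_0'(x) = -4 - 16/3·(x + 1) - 9·(x + 1)², so p_0'(2) = -101. On the right, p_1'(2) = b, so b = -101.

-101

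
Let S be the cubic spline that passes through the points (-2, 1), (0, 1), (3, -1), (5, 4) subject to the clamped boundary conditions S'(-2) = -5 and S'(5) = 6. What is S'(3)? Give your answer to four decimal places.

-0.1771

Put m_i = S'' at the i-th knot. Here h = (2, 3, 2) and Δ = (0, -2/3, 5/2), so the interior equations h_(i-1)·m_(i-1) + 2(h_(i-1)+h_i)·m_i + h_i·m_(i+1) = 6(Δ_i − Δ_(i-1)) read
  2·m_0 + 10·m_1 + 3·m_2 = 6(Δ_1 - Δ_0) = -4
  3·m_1 + 10·m_2 + 2·m_3 = 6(Δ_2 - Δ_1) = 19
Clamped end conditions give two more equations: 2h_0·m_0 + h_0·m_1 = 6(Δ_0 - S'(-2)) = 30 and h_2·m_2 + 2h_2·m_3 = 6(S'(5) - Δ_2) = 21.
Hence m_0 = 851/96, m_1 = -131/48, m_2 = 89/48, m_3 = 415/96.
On [3, 5], S'(x) = b_2 + 2c_2·(x - 3) + 3d_2·(x - 3)² with b_2 = Δ_2 - h_2(2m_2 + m_3)/6 = -17/96, c_2 = m_2/2 = 89/96, d_2 = (m_3 - m_2)/(6h_2) = 79/384. So S'(3) = -17/96.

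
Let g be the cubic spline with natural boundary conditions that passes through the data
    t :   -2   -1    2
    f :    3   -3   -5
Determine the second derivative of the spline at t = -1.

4

Write m_i for g''(x_i). With h_i = 1, 3 and divided differences Δ_i = -6, -2/3, the continuity of g' gives the tridiagonal system
  1·m_0 + 8·m_1 + 3·m_2 = 6(Δ_1 - Δ_0) = 32
Natural end conditions: m_0 = m_2 = 0.
Solving: m_0 = 0, m_1 = 4, m_2 = 0.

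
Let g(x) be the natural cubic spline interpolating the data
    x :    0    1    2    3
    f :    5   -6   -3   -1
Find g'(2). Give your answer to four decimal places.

Put M_i = g'' at the i-th knot. Here h = (1, 1, 1) and Δ = (-11, 3, 2), so the interior equations h_(i-1)·M_(i-1) + 2(h_(i-1)+h_i)·M_i + h_i·M_(i+1) = 6(Δ_i − Δ_(i-1)) read
  1·M_0 + 4·M_1 + 1·M_2 = 6(Δ_1 - Δ_0) = 84
  1·M_1 + 4·M_2 + 1·M_3 = 6(Δ_2 - Δ_1) = -6
Natural end conditions: M_0 = M_3 = 0.
Hence M_0 = 0, M_1 = 114/5, M_2 = -36/5, M_3 = 0.
On [2, 3], g'(x) = b_2 + 2c_2·(x - 2) + 3d_2·(x - 2)² with b_2 = Δ_2 - h_2(2M_2 + M_3)/6 = 22/5, c_2 = M_2/2 = -18/5, d_2 = (M_3 - M_2)/(6h_2) = 6/5. So g'(2) = 22/5.

4.4000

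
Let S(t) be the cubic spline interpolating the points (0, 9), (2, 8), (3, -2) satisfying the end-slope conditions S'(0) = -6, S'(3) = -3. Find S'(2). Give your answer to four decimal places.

Put m_i = S'' at the i-th knot. Here h = (2, 1) and Δ = (-1/2, -10), so the interior equations h_(i-1)·m_(i-1) + 2(h_(i-1)+h_i)·m_i + h_i·m_(i+1) = 6(Δ_i − Δ_(i-1)) read
  2·m_0 + 6·m_1 + 1·m_2 = 6(Δ_1 - Δ_0) = -57
Clamped end conditions give two more equations: 2h_0·m_0 + h_0·m_1 = 6(Δ_0 - S'(0)) = 33 and h_1·m_1 + 2h_1·m_2 = 6(S'(3) - Δ_1) = 42.
Solving the tridiagonal system: m_0 = 75/4, m_1 = -21, m_2 = 63/2.
On [2, 3], S'(t) = b_1 + 2c_1·(t - 2) + 3d_1·(t - 2)² with b_1 = Δ_1 - h_1(2m_1 + m_2)/6 = -33/4, c_1 = m_1/2 = -21/2, d_1 = (m_2 - m_1)/(6h_1) = 35/4. So S'(2) = -33/4.

-8.2500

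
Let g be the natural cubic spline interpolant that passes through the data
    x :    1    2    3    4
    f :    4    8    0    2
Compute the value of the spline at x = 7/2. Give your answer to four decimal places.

Put M_i = g'' at the i-th knot. Here h = (1, 1, 1) and Δ = (4, -8, 2), so the interior equations h_(i-1)·M_(i-1) + 2(h_(i-1)+h_i)·M_i + h_i·M_(i+1) = 6(Δ_i − Δ_(i-1)) read
  1·M_0 + 4·M_1 + 1·M_2 = 6(Δ_1 - Δ_0) = -72
  1·M_1 + 4·M_2 + 1·M_3 = 6(Δ_2 - Δ_1) = 60
Natural end conditions: M_0 = M_3 = 0.
Solving the tridiagonal system: M_0 = 0, M_1 = -116/5, M_2 = 104/5, M_3 = 0.
On [3, 4], g(x) = 0 - 74/15·(x - 3) + 52/5·(x - 3)² - 52/15·(x - 3)³.
With (x - 3) = 1/2: g(7/2) = -3/10.

-0.3000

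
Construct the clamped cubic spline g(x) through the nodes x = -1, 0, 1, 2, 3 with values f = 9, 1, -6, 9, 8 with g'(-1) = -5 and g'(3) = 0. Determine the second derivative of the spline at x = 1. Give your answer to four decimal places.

45.5000

Put m_i = g'' at the i-th knot. Here h = (1, 1, 1, 1) and Δ = (-8, -7, 15, -1), so the interior equations h_(i-1)·m_(i-1) + 2(h_(i-1)+h_i)·m_i + h_i·m_(i+1) = 6(Δ_i − Δ_(i-1)) read
  1·m_0 + 4·m_1 + 1·m_2 = 6(Δ_1 - Δ_0) = 6
  1·m_1 + 4·m_2 + 1·m_3 = 6(Δ_2 - Δ_1) = 132
  1·m_2 + 4·m_3 + 1·m_4 = 6(Δ_3 - Δ_2) = -96
Clamped end conditions give two more equations: 2h_0·m_0 + h_0·m_1 = 6(Δ_0 - g'(-1)) = -18 and h_3·m_3 + 2h_3·m_4 = 6(g'(3) - Δ_3) = 6.
Forward elimination and back-substitution give m_0 = -65/14, m_1 = -61/7, m_2 = 91/2, m_3 = -289/7, m_4 = 331/14.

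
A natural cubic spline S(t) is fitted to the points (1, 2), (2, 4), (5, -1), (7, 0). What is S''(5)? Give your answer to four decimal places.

Put M_i = S'' at the i-th knot. Here h = (1, 3, 2) and Δ = (2, -5/3, 1/2), so the interior equations h_(i-1)·M_(i-1) + 2(h_(i-1)+h_i)·M_i + h_i·M_(i+1) = 6(Δ_i − Δ_(i-1)) read
  1·M_0 + 8·M_1 + 3·M_2 = 6(Δ_1 - Δ_0) = -22
  3·M_1 + 10·M_2 + 2·M_3 = 6(Δ_2 - Δ_1) = 13
Natural end conditions: M_0 = M_3 = 0.
Solving the tridiagonal system: M_0 = 0, M_1 = -259/71, M_2 = 170/71, M_3 = 0.

2.3944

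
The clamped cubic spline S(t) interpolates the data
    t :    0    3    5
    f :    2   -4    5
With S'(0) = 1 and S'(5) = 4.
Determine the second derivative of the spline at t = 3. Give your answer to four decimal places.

With m_i denoting the second derivative at x_i, h_i = 3, 2, and Δ_i = (y_(i+1) − y_i)/h_i = -2, 9/2:
  3·m_0 + 10·m_1 + 2·m_2 = 6(Δ_1 - Δ_0) = 39
Clamped end conditions give two more equations: 2h_0·m_0 + h_0·m_1 = 6(Δ_0 - S'(0)) = -18 and h_1·m_1 + 2h_1·m_2 = 6(S'(5) - Δ_1) = -3.
Solving the tridiagonal system: m_0 = -63/10, m_1 = 33/5, m_2 = -81/20.

6.6000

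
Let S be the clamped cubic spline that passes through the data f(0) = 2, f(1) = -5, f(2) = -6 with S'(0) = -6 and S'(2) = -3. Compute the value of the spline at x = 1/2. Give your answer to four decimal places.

Let M_i = S''(x_i). Step sizes h_i = 1, 1; slopes of the chords Δ_i = (y_(i+1) - y_i)/h_i = -7, -1.
  1·M_0 + 4·M_1 + 1·M_2 = 6(Δ_1 - Δ_0) = 36
Clamped end conditions give two more equations: 2h_0·M_0 + h_0·M_1 = 6(Δ_0 - S'(0)) = -6 and h_1·M_1 + 2h_1·M_2 = 6(S'(2) - Δ_1) = -12.
Forward elimination and back-substitution give M_0 = -21/2, M_1 = 15, M_2 = -27/2.
On [0, 1], S(x) = 2 - 6·x - 21/4·x² + 17/4·x³.
With x = 1/2: S(1/2) = -57/32.

-1.7813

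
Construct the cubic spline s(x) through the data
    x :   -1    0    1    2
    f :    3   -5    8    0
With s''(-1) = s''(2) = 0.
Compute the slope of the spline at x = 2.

Put m_i = s'' at the i-th knot. Here h = (1, 1, 1) and Δ = (-8, 13, -8), so the interior equations h_(i-1)·m_(i-1) + 2(h_(i-1)+h_i)·m_i + h_i·m_(i+1) = 6(Δ_i − Δ_(i-1)) read
  1·m_0 + 4·m_1 + 1·m_2 = 6(Δ_1 - Δ_0) = 126
  1·m_1 + 4·m_2 + 1·m_3 = 6(Δ_2 - Δ_1) = -126
Natural end conditions: m_0 = m_3 = 0.
Solving the tridiagonal system: m_0 = 0, m_1 = 42, m_2 = -42, m_3 = 0.
On [1, 2], s'(x) = b_2 + 2c_2·(x - 1) + 3d_2·(x - 1)² with b_2 = Δ_2 - h_2(2m_2 + m_3)/6 = 6, c_2 = m_2/2 = -21, d_2 = (m_3 - m_2)/(6h_2) = 7. So s'(2) = -15.

-15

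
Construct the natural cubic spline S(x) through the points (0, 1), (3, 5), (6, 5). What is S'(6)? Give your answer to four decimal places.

-0.3333

Put σ_i = S'' at the i-th knot. Here h = (3, 3) and Δ = (4/3, 0), so the interior equations h_(i-1)·σ_(i-1) + 2(h_(i-1)+h_i)·σ_i + h_i·σ_(i+1) = 6(Δ_i − Δ_(i-1)) read
  3·σ_0 + 12·σ_1 + 3·σ_2 = 6(Δ_1 - Δ_0) = -8
Natural end conditions: σ_0 = σ_2 = 0.
Solving the tridiagonal system: σ_0 = 0, σ_1 = -2/3, σ_2 = 0.
On [3, 6], S'(x) = b_1 + 2c_1·(x - 3) + 3d_1·(x - 3)² with b_1 = Δ_1 - h_1(2σ_1 + σ_2)/6 = 2/3, c_1 = σ_1/2 = -1/3, d_1 = (σ_2 - σ_1)/(6h_1) = 1/27. So S'(6) = -1/3.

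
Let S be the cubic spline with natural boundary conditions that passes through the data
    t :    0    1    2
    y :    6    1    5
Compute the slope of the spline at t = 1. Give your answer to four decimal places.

-0.5000

Put σ_i = S'' at the i-th knot. Here h = (1, 1) and Δ = (-5, 4), so the interior equations h_(i-1)·σ_(i-1) + 2(h_(i-1)+h_i)·σ_i + h_i·σ_(i+1) = 6(Δ_i − Δ_(i-1)) read
  1·σ_0 + 4·σ_1 + 1·σ_2 = 6(Δ_1 - Δ_0) = 54
Natural end conditions: σ_0 = σ_2 = 0.
Forward elimination and back-substitution give σ_0 = 0, σ_1 = 27/2, σ_2 = 0.
On [1, 2], S'(t) = b_1 + 2c_1·(t - 1) + 3d_1·(t - 1)² with b_1 = Δ_1 - h_1(2σ_1 + σ_2)/6 = -1/2, c_1 = σ_1/2 = 27/4, d_1 = (σ_2 - σ_1)/(6h_1) = -9/4. So S'(1) = -1/2.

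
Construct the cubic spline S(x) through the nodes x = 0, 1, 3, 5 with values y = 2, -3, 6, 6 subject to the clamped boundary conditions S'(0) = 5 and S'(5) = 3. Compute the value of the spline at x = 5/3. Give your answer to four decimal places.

-2.7440

Let M_i = S''(x_i). Step sizes h_i = 1, 2, 2; slopes of the chords Δ_i = (y_(i+1) - y_i)/h_i = -5, 9/2, 0.
  1·M_0 + 6·M_1 + 2·M_2 = 6(Δ_1 - Δ_0) = 57
  2·M_1 + 8·M_2 + 2·M_3 = 6(Δ_2 - Δ_1) = -27
Clamped end conditions give two more equations: 2h_0·M_0 + h_0·M_1 = 6(Δ_0 - S'(0)) = -60 and h_2·M_2 + 2h_2·M_3 = 6(S'(5) - Δ_2) = 18.
Hence M_0 = -917/23, M_1 = 454/23, M_2 = -248/23, M_3 = 455/46.
On [1, 3], S(x) = -3 - 233/46·(x - 1) + 227/23·(x - 1)² - 117/46·(x - 1)³.
With (x - 1) = 2/3: S(5/3) = -568/207.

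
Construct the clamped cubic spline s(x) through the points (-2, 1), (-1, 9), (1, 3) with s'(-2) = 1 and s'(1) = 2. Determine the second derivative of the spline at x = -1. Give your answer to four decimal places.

-22.6667

Put M_i = s'' at the i-th knot. Here h = (1, 2) and Δ = (8, -3), so the interior equations h_(i-1)·M_(i-1) + 2(h_(i-1)+h_i)·M_i + h_i·M_(i+1) = 6(Δ_i − Δ_(i-1)) read
  1·M_0 + 6·M_1 + 2·M_2 = 6(Δ_1 - Δ_0) = -66
Clamped end conditions give two more equations: 2h_0·M_0 + h_0·M_1 = 6(Δ_0 - s'(-2)) = 42 and h_1·M_1 + 2h_1·M_2 = 6(s'(1) - Δ_1) = 30.
Hence M_0 = 97/3, M_1 = -68/3, M_2 = 113/6.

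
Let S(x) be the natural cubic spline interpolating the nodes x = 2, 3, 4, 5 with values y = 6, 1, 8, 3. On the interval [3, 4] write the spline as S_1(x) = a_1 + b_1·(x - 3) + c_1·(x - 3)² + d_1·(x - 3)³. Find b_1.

Put M_i = S'' at the i-th knot. Here h = (1, 1, 1) and Δ = (-5, 7, -5), so the interior equations h_(i-1)·M_(i-1) + 2(h_(i-1)+h_i)·M_i + h_i·M_(i+1) = 6(Δ_i − Δ_(i-1)) read
  1·M_0 + 4·M_1 + 1·M_2 = 6(Δ_1 - Δ_0) = 72
  1·M_1 + 4·M_2 + 1·M_3 = 6(Δ_2 - Δ_1) = -72
Natural end conditions: M_0 = M_3 = 0.
Hence M_0 = 0, M_1 = 24, M_2 = -24, M_3 = 0.
On [3, 4], with S_1(x) = a_1 + b_1·(x - 3) + c_1·(x - 3)² + d_1·(x - 3)³: c_1 = M_1/2 = 12, d_1 = (M_2 - M_1)/(6h_1) = -8, b_1 = Δ_1 - h_1(2M_1 + M_2)/6 = 3.

3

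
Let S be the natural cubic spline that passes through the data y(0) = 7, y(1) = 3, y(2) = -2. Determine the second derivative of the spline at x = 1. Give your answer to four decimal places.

-1.5000

Put m_i = S'' at the i-th knot. Here h = (1, 1) and Δ = (-4, -5), so the interior equations h_(i-1)·m_(i-1) + 2(h_(i-1)+h_i)·m_i + h_i·m_(i+1) = 6(Δ_i − Δ_(i-1)) read
  1·m_0 + 4·m_1 + 1·m_2 = 6(Δ_1 - Δ_0) = -6
Natural end conditions: m_0 = m_2 = 0.
Solving the tridiagonal system: m_0 = 0, m_1 = -3/2, m_2 = 0.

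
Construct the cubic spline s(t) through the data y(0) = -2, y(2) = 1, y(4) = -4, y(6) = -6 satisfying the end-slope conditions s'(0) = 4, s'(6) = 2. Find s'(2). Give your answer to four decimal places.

-1.0333

Put M_i = s'' at the i-th knot. Here h = (2, 2, 2) and Δ = (3/2, -5/2, -1), so the interior equations h_(i-1)·M_(i-1) + 2(h_(i-1)+h_i)·M_i + h_i·M_(i+1) = 6(Δ_i − Δ_(i-1)) read
  2·M_0 + 8·M_1 + 2·M_2 = 6(Δ_1 - Δ_0) = -24
  2·M_1 + 8·M_2 + 2·M_3 = 6(Δ_2 - Δ_1) = 9
Clamped end conditions give two more equations: 2h_0·M_0 + h_0·M_1 = 6(Δ_0 - s'(0)) = -15 and h_2·M_2 + 2h_2·M_3 = 6(s'(6) - Δ_2) = 18.
Hence M_0 = -37/15, M_1 = -77/30, M_2 = 11/15, M_3 = 62/15.
On [2, 4], s'(t) = b_1 + 2c_1·(t - 2) + 3d_1·(t - 2)² with b_1 = Δ_1 - h_1(2M_1 + M_2)/6 = -31/30, c_1 = M_1/2 = -77/60, d_1 = (M_2 - M_1)/(6h_1) = 11/40. So s'(2) = -31/30.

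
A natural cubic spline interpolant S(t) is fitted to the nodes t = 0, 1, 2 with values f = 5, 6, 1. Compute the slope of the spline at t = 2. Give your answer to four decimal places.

Put m_i = S'' at the i-th knot. Here h = (1, 1) and Δ = (1, -5), so the interior equations h_(i-1)·m_(i-1) + 2(h_(i-1)+h_i)·m_i + h_i·m_(i+1) = 6(Δ_i − Δ_(i-1)) read
  1·m_0 + 4·m_1 + 1·m_2 = 6(Δ_1 - Δ_0) = -36
Natural end conditions: m_0 = m_2 = 0.
Solving: m_0 = 0, m_1 = -9, m_2 = 0.
On [1, 2], S'(t) = b_1 + 2c_1·(t - 1) + 3d_1·(t - 1)² with b_1 = Δ_1 - h_1(2m_1 + m_2)/6 = -2, c_1 = m_1/2 = -9/2, d_1 = (m_2 - m_1)/(6h_1) = 3/2. So S'(2) = -13/2.

-6.5000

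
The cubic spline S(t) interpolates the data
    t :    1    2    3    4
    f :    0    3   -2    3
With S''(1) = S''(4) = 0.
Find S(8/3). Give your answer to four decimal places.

-0.6889

Put M_i = S'' at the i-th knot. Here h = (1, 1, 1) and Δ = (3, -5, 5), so the interior equations h_(i-1)·M_(i-1) + 2(h_(i-1)+h_i)·M_i + h_i·M_(i+1) = 6(Δ_i − Δ_(i-1)) read
  1·M_0 + 4·M_1 + 1·M_2 = 6(Δ_1 - Δ_0) = -48
  1·M_1 + 4·M_2 + 1·M_3 = 6(Δ_2 - Δ_1) = 60
Natural end conditions: M_0 = M_3 = 0.
Hence M_0 = 0, M_1 = -84/5, M_2 = 96/5, M_3 = 0.
On [2, 3], S(t) = 3 - 13/5·(t - 2) - 42/5·(t - 2)² + 6·(t - 2)³.
With (t - 2) = 2/3: S(8/3) = -31/45.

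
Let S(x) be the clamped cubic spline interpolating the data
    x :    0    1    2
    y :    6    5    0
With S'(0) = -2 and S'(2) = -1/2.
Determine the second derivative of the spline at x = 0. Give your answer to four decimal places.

9.7500

Put M_i = S'' at the i-th knot. Here h = (1, 1) and Δ = (-1, -5), so the interior equations h_(i-1)·M_(i-1) + 2(h_(i-1)+h_i)·M_i + h_i·M_(i+1) = 6(Δ_i − Δ_(i-1)) read
  1·M_0 + 4·M_1 + 1·M_2 = 6(Δ_1 - Δ_0) = -24
Clamped end conditions give two more equations: 2h_0·M_0 + h_0·M_1 = 6(Δ_0 - S'(0)) = 6 and h_1·M_1 + 2h_1·M_2 = 6(S'(2) - Δ_1) = 27.
Forward elimination and back-substitution give M_0 = 39/4, M_1 = -27/2, M_2 = 81/4.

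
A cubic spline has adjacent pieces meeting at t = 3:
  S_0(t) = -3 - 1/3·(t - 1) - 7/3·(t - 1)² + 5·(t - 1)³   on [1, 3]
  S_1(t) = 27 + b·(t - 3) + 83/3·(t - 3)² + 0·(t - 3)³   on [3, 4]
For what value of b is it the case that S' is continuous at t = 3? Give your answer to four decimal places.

50.3333

S_0'(t) = -1/3 - 14/3·(t - 1) + 15·(t - 1)², so S_0'(3) = 151/3. On the right, S_1'(3) = b, so b = 151/3.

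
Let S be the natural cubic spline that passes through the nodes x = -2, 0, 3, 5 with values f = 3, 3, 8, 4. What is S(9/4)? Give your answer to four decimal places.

Write M_i for S''(x_i). With h_i = 2, 3, 2 and divided differences Δ_i = 0, 5/3, -2, the continuity of S' gives the tridiagonal system
  2·M_0 + 10·M_1 + 3·M_2 = 6(Δ_1 - Δ_0) = 10
  3·M_1 + 10·M_2 + 2·M_3 = 6(Δ_2 - Δ_1) = -22
Natural end conditions: M_0 = M_3 = 0.
Solving the tridiagonal system: M_0 = 0, M_1 = 166/91, M_2 = -250/91, M_3 = 0.
On [0, 3], S(x) = 3 + 332/273·x + 83/91·x² - 16/63·x³.
With x = 9/4: S(9/4) = 10863/1456.

7.4609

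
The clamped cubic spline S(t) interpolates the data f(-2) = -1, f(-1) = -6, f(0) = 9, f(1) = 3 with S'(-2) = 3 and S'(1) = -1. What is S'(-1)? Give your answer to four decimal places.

Let σ_i = S''(x_i). Step sizes h_i = 1, 1, 1; slopes of the chords Δ_i = (y_(i+1) - y_i)/h_i = -5, 15, -6.
  1·σ_0 + 4·σ_1 + 1·σ_2 = 6(Δ_1 - Δ_0) = 120
  1·σ_1 + 4·σ_2 + 1·σ_3 = 6(Δ_2 - Δ_1) = -126
Clamped end conditions give two more equations: 2h_0·σ_0 + h_0·σ_1 = 6(Δ_0 - S'(-2)) = -48 and h_2·σ_2 + 2h_2·σ_3 = 6(S'(1) - Δ_2) = 30.
Solving the tridiagonal system: σ_0 = -158/3, σ_1 = 172/3, σ_2 = -170/3, σ_3 = 130/3.
On [-1, 0], S'(t) = b_1 + 2c_1·(t + 1) + 3d_1·(t + 1)² with b_1 = Δ_1 - h_1(2σ_1 + σ_2)/6 = 16/3, c_1 = σ_1/2 = 86/3, d_1 = (σ_2 - σ_1)/(6h_1) = -19. So S'(-1) = 16/3.

5.3333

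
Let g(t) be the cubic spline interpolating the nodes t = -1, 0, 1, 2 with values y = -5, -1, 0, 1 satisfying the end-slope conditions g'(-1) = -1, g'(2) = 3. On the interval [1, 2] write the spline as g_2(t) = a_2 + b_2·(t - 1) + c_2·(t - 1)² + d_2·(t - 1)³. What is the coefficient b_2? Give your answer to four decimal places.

-0.2667

Write M_i for g''(x_i). With h_i = 1, 1, 1 and divided differences Δ_i = 4, 1, 1, the continuity of g' gives the tridiagonal system
  1·M_0 + 4·M_1 + 1·M_2 = 6(Δ_1 - Δ_0) = -18
  1·M_1 + 4·M_2 + 1·M_3 = 6(Δ_2 - Δ_1) = 0
Clamped end conditions give two more equations: 2h_0·M_0 + h_0·M_1 = 6(Δ_0 - g'(-1)) = 30 and h_2·M_2 + 2h_2·M_3 = 6(g'(2) - Δ_2) = 12.
Solving the tridiagonal system: M_0 = 298/15, M_1 = -146/15, M_2 = 16/15, M_3 = 82/15.
On [1, 2], with g_2(t) = a_2 + b_2·(t - 1) + c_2·(t - 1)² + d_2·(t - 1)³: c_2 = M_2/2 = 8/15, d_2 = (M_3 - M_2)/(6h_2) = 11/15, b_2 = Δ_2 - h_2(2M_2 + M_3)/6 = -4/15.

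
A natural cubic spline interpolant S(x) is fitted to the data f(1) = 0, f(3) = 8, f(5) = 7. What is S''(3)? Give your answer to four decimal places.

-3.3750

Write M_i for S''(x_i). With h_i = 2, 2 and divided differences Δ_i = 4, -1/2, the continuity of S' gives the tridiagonal system
  2·M_0 + 8·M_1 + 2·M_2 = 6(Δ_1 - Δ_0) = -27
Natural end conditions: M_0 = M_2 = 0.
Solving the tridiagonal system: M_0 = 0, M_1 = -27/8, M_2 = 0.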